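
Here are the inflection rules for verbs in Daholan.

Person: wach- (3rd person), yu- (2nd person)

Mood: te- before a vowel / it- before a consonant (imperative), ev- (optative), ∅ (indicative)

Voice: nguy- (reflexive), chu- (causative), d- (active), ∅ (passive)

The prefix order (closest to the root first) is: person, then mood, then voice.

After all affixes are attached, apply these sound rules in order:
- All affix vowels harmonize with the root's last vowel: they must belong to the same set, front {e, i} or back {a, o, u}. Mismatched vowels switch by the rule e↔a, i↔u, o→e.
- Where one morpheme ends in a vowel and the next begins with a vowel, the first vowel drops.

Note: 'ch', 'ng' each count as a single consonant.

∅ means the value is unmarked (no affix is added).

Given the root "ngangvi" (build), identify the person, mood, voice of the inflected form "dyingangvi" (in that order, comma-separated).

Segment: d-yu-ngangvi.
person: yu- → 2nd person.
mood: ∅ → indicative.
voice: d- → active.

2nd person, indicative, active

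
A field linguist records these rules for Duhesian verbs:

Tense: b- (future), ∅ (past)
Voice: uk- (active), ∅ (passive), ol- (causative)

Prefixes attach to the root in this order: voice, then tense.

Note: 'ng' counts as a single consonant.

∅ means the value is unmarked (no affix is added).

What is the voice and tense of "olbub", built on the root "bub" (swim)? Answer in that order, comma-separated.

causative, past

Segment: ol-bub.
voice: ol- → causative.
tense: ∅ → past.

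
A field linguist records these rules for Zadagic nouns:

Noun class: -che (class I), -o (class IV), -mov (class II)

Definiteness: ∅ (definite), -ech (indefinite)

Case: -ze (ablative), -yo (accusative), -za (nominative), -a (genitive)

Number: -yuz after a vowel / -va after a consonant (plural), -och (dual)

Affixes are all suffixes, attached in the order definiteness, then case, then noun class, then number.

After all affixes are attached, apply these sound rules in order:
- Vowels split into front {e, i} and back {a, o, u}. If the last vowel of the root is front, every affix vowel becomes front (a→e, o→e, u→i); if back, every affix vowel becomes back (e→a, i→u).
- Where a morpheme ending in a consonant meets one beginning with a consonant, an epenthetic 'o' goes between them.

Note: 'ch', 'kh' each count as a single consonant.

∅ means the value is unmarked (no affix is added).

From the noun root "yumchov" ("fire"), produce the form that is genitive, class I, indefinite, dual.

Attach definiteness indefinite -ech → yumchovech.
Attach case genitive -a → yumchovecha.
Attach noun class class I -che → yumchovechache.
Attach number dual -och → yumchovechacheoch.
Apply vowel harmony: yumchovechacheoch → yumchovachachaoch.
Epenthesis: no change.

yumchovachachaoch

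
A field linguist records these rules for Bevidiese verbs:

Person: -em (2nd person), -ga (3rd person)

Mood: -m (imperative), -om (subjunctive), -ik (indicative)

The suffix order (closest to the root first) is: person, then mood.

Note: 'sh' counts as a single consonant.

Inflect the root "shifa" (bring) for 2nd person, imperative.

Attach person 2nd person -em → shifaem.
Attach mood imperative -m → shifaemm.

shifaemm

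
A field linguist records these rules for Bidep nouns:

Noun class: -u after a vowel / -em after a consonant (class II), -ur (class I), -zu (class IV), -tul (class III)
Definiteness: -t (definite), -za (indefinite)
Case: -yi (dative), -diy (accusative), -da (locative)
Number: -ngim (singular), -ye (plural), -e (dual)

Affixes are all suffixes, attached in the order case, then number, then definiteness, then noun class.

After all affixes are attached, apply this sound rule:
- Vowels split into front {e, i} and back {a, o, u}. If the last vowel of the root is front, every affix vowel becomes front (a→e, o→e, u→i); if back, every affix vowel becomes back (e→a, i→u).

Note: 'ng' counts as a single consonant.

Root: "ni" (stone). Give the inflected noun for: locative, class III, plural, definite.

nideyettil

Attach case locative -da → nida.
Attach number plural -ye → nidaye.
Attach definiteness definite -t → nidayet.
Attach noun class class III -tul → nidayettul.
Apply vowel harmony: nidayettul → nideyettil.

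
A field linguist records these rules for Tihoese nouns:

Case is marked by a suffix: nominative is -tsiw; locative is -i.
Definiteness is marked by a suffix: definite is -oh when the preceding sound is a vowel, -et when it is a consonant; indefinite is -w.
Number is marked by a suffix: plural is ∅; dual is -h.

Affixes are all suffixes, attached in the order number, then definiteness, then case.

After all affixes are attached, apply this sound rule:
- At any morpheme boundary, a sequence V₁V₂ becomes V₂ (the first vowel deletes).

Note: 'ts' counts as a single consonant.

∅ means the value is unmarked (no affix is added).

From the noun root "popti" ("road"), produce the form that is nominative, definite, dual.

Attach number dual -h → poptih.
Attach definiteness definite -et (after consonant 'h') → poptihet.
Attach case nominative -tsiw → poptihettsiw.
Vowel deletion: no change.

poptihettsiw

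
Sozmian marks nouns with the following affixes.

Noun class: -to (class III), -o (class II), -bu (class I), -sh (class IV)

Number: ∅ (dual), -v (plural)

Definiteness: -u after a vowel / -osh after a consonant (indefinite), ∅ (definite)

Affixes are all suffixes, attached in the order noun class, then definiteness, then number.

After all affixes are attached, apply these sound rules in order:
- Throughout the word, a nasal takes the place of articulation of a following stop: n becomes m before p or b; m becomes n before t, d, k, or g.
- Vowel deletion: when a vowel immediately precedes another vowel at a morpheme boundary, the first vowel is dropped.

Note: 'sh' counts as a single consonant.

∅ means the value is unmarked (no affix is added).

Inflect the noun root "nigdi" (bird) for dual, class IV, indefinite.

nigdishosh

Attach noun class class IV -sh → nigdish.
Attach definiteness indefinite -osh (after consonant 'sh') → nigdishosh.
number = dual: zero marking, form stays nigdishosh.
Nasal assimilation: no change.
Vowel deletion: no change.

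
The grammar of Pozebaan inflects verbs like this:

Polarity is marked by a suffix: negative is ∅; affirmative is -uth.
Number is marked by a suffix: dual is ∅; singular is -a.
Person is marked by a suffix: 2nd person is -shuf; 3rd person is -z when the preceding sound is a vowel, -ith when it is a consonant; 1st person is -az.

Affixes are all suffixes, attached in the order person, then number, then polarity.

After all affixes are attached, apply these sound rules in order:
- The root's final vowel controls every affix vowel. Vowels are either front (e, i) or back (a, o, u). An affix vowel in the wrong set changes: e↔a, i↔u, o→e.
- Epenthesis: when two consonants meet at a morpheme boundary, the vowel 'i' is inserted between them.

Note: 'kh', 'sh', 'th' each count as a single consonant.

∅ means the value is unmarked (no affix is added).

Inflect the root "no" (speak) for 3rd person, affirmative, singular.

Attach person 3rd person -z (after vowel 'o') → noz.
Attach number singular -a → noza.
Attach polarity affirmative -uth → nozauth.
Vowel harmony: no change.
Epenthesis: no change.

nozauth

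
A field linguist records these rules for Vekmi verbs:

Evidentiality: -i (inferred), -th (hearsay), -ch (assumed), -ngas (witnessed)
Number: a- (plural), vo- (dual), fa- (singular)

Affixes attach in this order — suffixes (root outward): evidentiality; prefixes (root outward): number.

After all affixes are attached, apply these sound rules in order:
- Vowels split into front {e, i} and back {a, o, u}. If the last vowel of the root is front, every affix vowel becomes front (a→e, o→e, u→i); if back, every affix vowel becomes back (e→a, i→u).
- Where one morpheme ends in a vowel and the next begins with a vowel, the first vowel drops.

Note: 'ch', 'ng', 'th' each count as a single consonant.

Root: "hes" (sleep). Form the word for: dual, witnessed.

Attach number dual vo- → vohes.
Attach evidentiality witnessed -ngas → vohesngas.
Apply vowel harmony: vohesngas → vehesnges.
Vowel deletion: no change.

vehesnges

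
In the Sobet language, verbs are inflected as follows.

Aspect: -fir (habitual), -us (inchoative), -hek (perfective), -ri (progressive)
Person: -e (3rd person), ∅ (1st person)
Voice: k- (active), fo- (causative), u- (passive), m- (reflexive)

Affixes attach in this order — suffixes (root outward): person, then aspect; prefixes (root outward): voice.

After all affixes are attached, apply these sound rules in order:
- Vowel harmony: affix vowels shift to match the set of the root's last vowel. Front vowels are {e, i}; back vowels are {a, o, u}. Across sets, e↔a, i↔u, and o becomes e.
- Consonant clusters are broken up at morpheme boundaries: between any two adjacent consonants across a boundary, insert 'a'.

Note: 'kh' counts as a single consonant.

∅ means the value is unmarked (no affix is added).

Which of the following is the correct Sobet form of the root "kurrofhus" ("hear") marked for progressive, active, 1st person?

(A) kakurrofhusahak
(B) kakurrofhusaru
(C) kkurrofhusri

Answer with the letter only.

Attach voice active k- → kkurrofhus.
person = 1st person: zero marking, form stays kkurrofhus.
Attach aspect progressive -ri → kkurrofhusri.
Apply vowel harmony: kkurrofhusri → kkurrofhusru.
Apply epenthesis: kkurrofhusru → kakurrofhusaru.
So the correct form is kakurrofhusaru, option (B).
(A) kakurrofhusahak is wrong: it uses perfective instead of progressive for aspect.
(C) kkurrofhusri is wrong: it fails to apply the sound rule(s).

B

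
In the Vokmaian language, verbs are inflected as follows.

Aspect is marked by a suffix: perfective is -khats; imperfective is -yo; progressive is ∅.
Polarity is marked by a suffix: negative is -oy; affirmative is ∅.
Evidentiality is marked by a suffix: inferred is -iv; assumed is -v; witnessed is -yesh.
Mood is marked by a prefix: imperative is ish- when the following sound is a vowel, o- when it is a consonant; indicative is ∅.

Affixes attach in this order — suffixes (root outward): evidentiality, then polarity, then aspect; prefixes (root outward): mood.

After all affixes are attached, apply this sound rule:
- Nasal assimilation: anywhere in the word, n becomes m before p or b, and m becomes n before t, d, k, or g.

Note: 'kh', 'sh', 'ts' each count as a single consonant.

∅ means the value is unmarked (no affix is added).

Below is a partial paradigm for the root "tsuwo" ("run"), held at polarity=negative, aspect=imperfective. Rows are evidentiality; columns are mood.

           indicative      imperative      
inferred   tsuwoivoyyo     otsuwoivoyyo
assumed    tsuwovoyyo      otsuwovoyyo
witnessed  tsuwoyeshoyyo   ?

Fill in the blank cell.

Attach evidentiality witnessed -yesh → tsuwoyesh.
Attach polarity negative -oy → tsuwoyeshoy.
Attach aspect imperfective -yo → tsuwoyeshoyyo.
Attach mood imperative o- (before consonant 'ts') → otsuwoyeshoyyo.
Nasal assimilation: no change.

otsuwoyeshoyyo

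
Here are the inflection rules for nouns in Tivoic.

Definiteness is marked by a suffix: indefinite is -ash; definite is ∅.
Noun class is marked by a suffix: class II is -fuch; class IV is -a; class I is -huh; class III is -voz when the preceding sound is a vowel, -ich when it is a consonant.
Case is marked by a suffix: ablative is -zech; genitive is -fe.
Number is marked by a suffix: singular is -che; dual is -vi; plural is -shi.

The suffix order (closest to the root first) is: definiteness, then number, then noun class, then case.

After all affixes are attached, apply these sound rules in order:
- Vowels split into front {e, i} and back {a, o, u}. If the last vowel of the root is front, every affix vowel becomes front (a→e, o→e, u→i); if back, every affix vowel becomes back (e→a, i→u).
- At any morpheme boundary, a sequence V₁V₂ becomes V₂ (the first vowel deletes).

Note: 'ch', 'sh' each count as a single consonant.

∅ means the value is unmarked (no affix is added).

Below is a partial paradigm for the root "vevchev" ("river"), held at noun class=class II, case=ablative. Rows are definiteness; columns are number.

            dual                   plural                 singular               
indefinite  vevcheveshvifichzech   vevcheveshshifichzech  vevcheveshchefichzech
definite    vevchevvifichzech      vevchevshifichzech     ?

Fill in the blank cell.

definiteness = definite: zero marking, form stays vevchev.
Attach number singular -che → vevchevche.
Attach noun class class II -fuch → vevchevchefuch.
Attach case ablative -zech → vevchevchefuchzech.
Apply vowel harmony: vevchevchefuchzech → vevchevchefichzech.
Vowel deletion: no change.

vevchevchefichzech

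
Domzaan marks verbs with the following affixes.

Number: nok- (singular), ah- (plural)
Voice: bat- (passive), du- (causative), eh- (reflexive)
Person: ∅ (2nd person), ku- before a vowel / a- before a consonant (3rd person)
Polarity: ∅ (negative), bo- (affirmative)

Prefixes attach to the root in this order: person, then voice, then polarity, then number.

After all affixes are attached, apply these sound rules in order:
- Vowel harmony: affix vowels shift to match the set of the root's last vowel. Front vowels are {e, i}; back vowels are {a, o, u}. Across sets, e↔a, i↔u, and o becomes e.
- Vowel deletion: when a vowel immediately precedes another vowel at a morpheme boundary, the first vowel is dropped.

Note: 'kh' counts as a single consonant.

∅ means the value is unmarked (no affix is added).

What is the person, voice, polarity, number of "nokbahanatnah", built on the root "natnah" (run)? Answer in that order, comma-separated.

Segment: nok-bo-eh-a-natnah.
person: ku/a- → 3rd person.
voice: eh- → reflexive.
polarity: bo- → affirmative.
number: nok- → singular.

3rd person, reflexive, affirmative, singular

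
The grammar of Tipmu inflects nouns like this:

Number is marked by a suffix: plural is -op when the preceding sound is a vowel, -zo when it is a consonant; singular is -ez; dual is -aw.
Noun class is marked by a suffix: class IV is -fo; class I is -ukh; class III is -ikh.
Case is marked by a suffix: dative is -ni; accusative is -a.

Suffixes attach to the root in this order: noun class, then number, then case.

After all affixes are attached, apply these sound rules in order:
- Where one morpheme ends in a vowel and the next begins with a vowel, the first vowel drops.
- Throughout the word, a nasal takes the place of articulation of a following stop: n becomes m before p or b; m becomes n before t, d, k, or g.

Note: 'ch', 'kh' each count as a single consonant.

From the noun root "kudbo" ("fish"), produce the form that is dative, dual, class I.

kudbukhawni

Attach noun class class I -ukh → kudboukh.
Attach number dual -aw → kudboukhaw.
Attach case dative -ni → kudboukhawni.
Apply vowel deletion: kudboukhawni → kudbukhawni.
Nasal assimilation: no change.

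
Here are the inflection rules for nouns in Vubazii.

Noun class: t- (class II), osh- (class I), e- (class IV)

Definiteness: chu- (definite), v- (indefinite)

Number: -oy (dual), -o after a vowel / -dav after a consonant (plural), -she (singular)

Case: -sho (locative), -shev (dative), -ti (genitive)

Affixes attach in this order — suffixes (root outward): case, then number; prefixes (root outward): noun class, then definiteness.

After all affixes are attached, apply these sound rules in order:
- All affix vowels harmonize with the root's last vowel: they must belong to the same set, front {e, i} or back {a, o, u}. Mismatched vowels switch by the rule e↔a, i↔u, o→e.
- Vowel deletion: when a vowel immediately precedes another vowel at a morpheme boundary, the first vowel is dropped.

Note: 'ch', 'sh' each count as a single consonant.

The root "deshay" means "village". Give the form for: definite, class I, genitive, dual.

Attach noun class class I osh- → oshdeshay.
Attach case genitive -ti → oshdeshayti.
Attach number dual -oy → oshdeshaytioy.
Attach definiteness definite chu- → chuoshdeshaytioy.
Apply vowel harmony: chuoshdeshaytioy → chuoshdeshaytuoy.
Apply vowel deletion: chuoshdeshaytuoy → choshdeshaytoy.

choshdeshaytoy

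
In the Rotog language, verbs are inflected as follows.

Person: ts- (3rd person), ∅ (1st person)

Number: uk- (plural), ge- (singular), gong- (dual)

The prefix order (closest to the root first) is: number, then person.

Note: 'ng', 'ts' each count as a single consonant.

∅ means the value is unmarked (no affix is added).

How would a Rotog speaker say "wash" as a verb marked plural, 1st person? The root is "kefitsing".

Attach number plural uk- → ukkefitsing.
person = 1st person: zero marking, form stays ukkefitsing.

ukkefitsing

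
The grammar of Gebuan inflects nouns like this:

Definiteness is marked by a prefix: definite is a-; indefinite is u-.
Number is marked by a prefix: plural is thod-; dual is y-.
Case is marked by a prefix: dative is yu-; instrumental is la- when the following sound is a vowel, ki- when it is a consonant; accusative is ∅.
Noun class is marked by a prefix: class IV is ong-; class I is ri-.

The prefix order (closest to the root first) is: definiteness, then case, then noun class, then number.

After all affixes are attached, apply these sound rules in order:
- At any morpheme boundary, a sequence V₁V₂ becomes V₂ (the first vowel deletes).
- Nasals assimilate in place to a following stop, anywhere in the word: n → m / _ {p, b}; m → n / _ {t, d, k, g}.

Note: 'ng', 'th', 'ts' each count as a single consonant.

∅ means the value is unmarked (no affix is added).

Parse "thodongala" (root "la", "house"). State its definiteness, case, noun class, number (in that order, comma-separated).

definite, accusative, class IV, plural

Segment: thod-ong-a-la.
definiteness: a- → definite.
case: ∅ → accusative.
noun class: ong- → class IV.
number: thod- → plural.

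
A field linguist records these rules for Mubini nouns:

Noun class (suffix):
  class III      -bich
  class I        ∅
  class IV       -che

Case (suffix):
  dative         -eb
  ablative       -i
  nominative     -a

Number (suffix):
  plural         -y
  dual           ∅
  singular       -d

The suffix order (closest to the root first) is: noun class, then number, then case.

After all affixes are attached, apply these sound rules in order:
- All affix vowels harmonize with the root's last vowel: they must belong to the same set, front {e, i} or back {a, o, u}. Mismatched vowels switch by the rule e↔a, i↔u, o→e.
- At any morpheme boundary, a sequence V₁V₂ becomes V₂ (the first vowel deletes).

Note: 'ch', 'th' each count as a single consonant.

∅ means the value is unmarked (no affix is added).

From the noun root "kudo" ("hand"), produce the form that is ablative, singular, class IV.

kudochadu

Attach noun class class IV -che → kudoche.
Attach number singular -d → kudoched.
Attach case ablative -i → kudochedi.
Apply vowel harmony: kudochedi → kudochadu.
Vowel deletion: no change.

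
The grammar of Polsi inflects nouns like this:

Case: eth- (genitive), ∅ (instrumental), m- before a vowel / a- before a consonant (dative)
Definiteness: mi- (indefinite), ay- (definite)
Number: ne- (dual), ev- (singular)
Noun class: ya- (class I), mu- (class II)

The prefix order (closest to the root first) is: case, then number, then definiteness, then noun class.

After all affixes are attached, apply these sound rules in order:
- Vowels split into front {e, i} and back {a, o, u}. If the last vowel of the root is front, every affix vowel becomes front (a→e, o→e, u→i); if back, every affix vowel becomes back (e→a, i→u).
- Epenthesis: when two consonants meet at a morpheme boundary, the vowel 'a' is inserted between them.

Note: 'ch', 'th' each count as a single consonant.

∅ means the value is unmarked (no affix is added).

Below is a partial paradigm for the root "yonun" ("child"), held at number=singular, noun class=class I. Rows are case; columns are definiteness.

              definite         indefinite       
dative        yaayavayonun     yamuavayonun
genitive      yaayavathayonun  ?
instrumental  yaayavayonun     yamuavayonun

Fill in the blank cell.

Attach case genitive eth- → ethyonun.
Attach number singular ev- → evethyonun.
Attach definiteness indefinite mi- → mievethyonun.
Attach noun class class I ya- → yamievethyonun.
Apply vowel harmony: yamievethyonun → yamuavathyonun.
Apply epenthesis: yamuavathyonun → yamuavathayonun.

yamuavathayonun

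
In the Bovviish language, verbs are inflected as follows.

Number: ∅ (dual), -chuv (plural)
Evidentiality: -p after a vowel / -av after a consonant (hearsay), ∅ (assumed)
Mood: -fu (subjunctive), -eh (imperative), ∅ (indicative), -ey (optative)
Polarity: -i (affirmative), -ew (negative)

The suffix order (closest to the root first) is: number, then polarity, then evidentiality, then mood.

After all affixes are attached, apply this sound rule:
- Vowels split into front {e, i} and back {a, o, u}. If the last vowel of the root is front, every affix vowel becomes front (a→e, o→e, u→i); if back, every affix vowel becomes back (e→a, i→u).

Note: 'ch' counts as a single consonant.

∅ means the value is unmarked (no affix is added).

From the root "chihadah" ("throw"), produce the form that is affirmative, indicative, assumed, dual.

chihadahu

number = dual: zero marking, form stays chihadah.
Attach polarity affirmative -i → chihadahi.
evidentiality = assumed: zero marking, form stays chihadahi.
mood = indicative: zero marking, form stays chihadahi.
Apply vowel harmony: chihadahi → chihadahu.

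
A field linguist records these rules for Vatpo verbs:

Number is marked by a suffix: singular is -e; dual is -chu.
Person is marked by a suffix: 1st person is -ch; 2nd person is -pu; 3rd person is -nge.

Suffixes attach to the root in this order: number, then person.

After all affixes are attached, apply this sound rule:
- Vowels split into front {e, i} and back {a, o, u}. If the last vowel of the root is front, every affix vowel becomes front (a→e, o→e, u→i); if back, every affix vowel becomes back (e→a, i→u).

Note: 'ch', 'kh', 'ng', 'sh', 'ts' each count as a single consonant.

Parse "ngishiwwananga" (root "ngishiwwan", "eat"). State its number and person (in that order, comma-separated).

singular, 3rd person

Segment: ngishiwwan-e-nge.
number: -e → singular.
person: -nge → 3rd person.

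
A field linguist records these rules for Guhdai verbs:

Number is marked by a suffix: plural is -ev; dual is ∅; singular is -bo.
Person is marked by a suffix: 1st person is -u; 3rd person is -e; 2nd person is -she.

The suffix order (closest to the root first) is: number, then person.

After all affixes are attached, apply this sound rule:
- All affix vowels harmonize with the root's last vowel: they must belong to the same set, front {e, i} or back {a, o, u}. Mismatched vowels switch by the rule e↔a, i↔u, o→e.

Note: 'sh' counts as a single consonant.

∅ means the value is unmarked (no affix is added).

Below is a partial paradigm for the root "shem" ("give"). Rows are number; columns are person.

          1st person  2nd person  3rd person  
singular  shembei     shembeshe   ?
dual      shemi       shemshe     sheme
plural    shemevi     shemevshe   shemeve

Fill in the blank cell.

Attach number singular -bo → shembo.
Attach person 3rd person -e → shemboe.
Apply vowel harmony: shemboe → shembee.

shembee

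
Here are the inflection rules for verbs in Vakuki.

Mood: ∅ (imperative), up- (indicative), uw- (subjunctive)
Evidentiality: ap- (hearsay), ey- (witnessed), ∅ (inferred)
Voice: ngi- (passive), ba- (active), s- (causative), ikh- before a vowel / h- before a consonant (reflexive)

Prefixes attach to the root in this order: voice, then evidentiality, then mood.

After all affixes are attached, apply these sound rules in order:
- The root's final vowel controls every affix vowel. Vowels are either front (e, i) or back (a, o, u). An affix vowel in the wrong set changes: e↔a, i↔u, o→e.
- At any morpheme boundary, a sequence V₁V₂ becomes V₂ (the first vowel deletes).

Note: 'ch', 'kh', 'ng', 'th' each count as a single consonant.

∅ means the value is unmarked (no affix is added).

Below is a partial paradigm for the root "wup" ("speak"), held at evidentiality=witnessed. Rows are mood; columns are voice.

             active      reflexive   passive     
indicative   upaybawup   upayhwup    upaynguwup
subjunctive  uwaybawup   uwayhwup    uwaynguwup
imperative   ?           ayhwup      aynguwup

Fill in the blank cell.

Attach voice active ba- → bawup.
Attach evidentiality witnessed ey- → eybawup.
mood = imperative: zero marking, form stays eybawup.
Apply vowel harmony: eybawup → aybawup.
Vowel deletion: no change.

aybawup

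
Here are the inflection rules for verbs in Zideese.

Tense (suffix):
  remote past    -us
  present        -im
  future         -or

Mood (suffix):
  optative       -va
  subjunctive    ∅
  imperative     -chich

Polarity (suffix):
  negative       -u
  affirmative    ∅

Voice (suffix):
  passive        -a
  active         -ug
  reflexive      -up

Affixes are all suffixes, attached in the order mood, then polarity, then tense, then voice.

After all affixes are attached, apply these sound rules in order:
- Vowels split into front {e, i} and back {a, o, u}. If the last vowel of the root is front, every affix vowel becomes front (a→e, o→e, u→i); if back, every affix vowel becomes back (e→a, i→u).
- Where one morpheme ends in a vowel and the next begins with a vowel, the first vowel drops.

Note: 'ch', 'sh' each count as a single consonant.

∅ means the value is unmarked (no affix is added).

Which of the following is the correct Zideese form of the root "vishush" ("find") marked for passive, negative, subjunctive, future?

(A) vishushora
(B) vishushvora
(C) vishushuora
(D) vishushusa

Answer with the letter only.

A

mood = subjunctive: zero marking, form stays vishush.
Attach polarity negative -u → vishushu.
Attach tense future -or → vishushuor.
Attach voice passive -a → vishushuora.
Vowel harmony: no change.
Apply vowel deletion: vishushuora → vishushora.
So the correct form is vishushora, option (A).
(D) vishushusa is wrong: it uses remote past instead of future for tense.
(B) vishushvora is wrong: it uses optative instead of subjunctive for mood.
(C) vishushuora is wrong: it fails to apply the sound rule(s).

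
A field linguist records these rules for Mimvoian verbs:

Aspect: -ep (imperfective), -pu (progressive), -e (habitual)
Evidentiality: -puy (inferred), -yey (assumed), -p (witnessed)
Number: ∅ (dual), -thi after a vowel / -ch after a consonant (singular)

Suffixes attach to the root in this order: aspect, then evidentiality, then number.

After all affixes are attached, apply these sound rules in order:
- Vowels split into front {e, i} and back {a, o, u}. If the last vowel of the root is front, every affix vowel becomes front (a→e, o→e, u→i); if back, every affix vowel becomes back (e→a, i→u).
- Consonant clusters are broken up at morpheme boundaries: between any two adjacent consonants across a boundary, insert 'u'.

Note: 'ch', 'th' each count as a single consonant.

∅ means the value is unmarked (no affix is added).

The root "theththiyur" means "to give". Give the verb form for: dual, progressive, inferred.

Attach aspect progressive -pu → theththiyurpu.
Attach evidentiality inferred -puy → theththiyurpupuy.
number = dual: zero marking, form stays theththiyurpupuy.
Vowel harmony: no change.
Apply epenthesis: theththiyurpupuy → theththiyurupupuy.

theththiyurupupuy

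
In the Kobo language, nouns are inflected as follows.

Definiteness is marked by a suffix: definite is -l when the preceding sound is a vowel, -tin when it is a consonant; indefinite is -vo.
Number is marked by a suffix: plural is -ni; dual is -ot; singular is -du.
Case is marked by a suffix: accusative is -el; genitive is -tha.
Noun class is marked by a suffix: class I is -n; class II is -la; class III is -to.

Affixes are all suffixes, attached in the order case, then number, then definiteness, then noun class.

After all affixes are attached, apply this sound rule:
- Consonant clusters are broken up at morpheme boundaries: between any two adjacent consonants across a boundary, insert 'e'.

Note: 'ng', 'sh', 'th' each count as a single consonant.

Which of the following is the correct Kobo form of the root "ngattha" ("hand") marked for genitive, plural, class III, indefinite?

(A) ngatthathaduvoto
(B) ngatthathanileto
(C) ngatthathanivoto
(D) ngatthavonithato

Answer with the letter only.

C

Attach case genitive -tha → ngatthatha.
Attach number plural -ni → ngatthathani.
Attach definiteness indefinite -vo → ngatthathanivo.
Attach noun class class III -to → ngatthathanivoto.
Epenthesis: no change.
So the correct form is ngatthathanivoto, option (C).
(A) ngatthathaduvoto is wrong: it uses singular instead of plural for number.
(D) ngatthavonithato is wrong: it has the affixes in the wrong order.
(B) ngatthathanileto is wrong: it uses definite instead of indefinite for definiteness.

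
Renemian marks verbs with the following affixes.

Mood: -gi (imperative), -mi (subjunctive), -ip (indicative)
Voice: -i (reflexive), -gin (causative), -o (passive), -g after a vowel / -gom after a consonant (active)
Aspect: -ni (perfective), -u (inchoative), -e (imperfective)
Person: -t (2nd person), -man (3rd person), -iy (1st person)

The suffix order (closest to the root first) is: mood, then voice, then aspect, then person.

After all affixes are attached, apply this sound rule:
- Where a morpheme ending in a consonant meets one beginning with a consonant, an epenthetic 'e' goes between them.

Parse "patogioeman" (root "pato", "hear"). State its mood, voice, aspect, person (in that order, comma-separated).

imperative, passive, imperfective, 3rd person

Segment: pato-gi-o-e-man.
mood: -gi → imperative.
voice: -o → passive.
aspect: -e → imperfective.
person: -man → 3rd person.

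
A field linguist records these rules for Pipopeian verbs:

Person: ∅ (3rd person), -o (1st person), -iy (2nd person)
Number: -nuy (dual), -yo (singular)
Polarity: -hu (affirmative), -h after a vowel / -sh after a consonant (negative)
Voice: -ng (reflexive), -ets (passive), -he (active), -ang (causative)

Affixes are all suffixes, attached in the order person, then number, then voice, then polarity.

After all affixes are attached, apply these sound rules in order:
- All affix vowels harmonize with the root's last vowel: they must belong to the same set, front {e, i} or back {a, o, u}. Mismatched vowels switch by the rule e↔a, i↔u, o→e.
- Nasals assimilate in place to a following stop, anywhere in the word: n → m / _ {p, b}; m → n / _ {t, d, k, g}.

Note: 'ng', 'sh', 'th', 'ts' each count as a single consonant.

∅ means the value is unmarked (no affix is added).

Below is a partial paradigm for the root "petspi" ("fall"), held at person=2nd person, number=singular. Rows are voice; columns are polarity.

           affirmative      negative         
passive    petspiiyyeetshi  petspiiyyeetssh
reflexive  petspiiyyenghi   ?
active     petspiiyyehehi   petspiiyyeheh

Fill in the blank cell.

Attach person 2nd person -iy → petspiiy.
Attach number singular -yo → petspiiyyo.
Attach voice reflexive -ng → petspiiyyong.
Attach polarity negative -sh (after consonant 'ng') → petspiiyyongsh.
Apply vowel harmony: petspiiyyongsh → petspiiyyengsh.
Nasal assimilation: no change.

petspiiyyengsh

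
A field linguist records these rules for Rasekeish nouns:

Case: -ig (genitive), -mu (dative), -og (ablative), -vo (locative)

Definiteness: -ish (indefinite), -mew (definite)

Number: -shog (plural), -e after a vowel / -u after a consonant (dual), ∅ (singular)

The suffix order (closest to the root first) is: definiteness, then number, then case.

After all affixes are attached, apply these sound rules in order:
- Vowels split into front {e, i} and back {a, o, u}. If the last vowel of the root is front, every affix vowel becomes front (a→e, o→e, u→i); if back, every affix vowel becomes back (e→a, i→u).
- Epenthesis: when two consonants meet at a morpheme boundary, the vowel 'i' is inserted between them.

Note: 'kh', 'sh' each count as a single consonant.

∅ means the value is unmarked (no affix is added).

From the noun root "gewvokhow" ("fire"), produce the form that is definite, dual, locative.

Attach definiteness definite -mew → gewvokhowmew.
Attach number dual -u (after consonant 'w') → gewvokhowmewu.
Attach case locative -vo → gewvokhowmewuvo.
Apply vowel harmony: gewvokhowmewuvo → gewvokhowmawuvo.
Apply epenthesis: gewvokhowmawuvo → gewvokhowimawuvo.

gewvokhowimawuvo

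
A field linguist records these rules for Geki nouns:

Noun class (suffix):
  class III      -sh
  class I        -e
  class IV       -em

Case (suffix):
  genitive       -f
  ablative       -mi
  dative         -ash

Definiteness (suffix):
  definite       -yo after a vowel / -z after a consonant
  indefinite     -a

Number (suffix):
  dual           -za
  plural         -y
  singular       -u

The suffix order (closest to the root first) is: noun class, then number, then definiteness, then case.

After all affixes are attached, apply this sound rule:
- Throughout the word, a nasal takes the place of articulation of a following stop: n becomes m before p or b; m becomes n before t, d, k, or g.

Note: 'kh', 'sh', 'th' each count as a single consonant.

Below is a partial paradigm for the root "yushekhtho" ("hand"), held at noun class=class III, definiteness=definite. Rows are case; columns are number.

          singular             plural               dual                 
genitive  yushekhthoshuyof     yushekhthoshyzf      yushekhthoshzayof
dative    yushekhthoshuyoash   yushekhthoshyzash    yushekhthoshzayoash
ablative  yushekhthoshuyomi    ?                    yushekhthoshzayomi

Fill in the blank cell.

yushekhthoshyzmi

Attach noun class class III -sh → yushekhthosh.
Attach number plural -y → yushekhthoshy.
Attach definiteness definite -z (after consonant 'y') → yushekhthoshyz.
Attach case ablative -mi → yushekhthoshyzmi.
Nasal assimilation: no change.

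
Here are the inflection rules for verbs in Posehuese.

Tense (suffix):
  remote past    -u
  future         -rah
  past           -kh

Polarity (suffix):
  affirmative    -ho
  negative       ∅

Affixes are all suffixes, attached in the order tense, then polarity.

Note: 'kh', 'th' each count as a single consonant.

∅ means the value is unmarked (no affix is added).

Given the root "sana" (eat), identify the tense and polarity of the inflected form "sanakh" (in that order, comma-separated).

past, negative

Segment: sana-kh.
tense: -kh → past.
polarity: ∅ → negative.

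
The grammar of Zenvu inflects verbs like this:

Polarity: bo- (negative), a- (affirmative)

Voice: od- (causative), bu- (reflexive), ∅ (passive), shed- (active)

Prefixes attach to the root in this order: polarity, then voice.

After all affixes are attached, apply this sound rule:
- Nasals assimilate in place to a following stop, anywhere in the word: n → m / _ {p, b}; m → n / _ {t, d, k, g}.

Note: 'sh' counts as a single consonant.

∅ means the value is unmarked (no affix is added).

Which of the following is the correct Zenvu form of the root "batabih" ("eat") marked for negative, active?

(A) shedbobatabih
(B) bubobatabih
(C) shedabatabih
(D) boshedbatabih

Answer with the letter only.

A

Attach polarity negative bo- → bobatabih.
Attach voice active shed- → shedbobatabih.
Nasal assimilation: no change.
So the correct form is shedbobatabih, option (A).
(C) shedabatabih is wrong: it uses affirmative instead of negative for polarity.
(B) bubobatabih is wrong: it uses reflexive instead of active for voice.
(D) boshedbatabih is wrong: it has the affixes in the wrong order.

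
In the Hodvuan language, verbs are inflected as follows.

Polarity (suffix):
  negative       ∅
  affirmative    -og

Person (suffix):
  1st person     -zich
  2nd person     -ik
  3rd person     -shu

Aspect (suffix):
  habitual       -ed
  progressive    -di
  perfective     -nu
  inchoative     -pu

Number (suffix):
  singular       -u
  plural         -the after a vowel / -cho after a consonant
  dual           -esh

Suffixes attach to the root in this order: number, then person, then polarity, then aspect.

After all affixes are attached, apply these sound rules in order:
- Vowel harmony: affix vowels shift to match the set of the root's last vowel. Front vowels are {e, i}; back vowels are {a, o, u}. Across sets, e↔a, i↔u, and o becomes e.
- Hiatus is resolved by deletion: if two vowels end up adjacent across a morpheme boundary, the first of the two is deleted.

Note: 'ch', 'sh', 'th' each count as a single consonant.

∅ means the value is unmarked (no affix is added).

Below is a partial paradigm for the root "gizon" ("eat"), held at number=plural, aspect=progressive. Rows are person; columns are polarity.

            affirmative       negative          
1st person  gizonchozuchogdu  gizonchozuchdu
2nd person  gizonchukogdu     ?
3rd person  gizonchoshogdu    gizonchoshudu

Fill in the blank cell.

Attach number plural -cho (after consonant 'n') → gizoncho.
Attach person 2nd person -ik → gizonchoik.
polarity = negative: zero marking, form stays gizonchoik.
Attach aspect progressive -di → gizonchoikdi.
Apply vowel harmony: gizonchoikdi → gizonchoukdu.
Apply vowel deletion: gizonchoukdu → gizonchukdu.

gizonchukdu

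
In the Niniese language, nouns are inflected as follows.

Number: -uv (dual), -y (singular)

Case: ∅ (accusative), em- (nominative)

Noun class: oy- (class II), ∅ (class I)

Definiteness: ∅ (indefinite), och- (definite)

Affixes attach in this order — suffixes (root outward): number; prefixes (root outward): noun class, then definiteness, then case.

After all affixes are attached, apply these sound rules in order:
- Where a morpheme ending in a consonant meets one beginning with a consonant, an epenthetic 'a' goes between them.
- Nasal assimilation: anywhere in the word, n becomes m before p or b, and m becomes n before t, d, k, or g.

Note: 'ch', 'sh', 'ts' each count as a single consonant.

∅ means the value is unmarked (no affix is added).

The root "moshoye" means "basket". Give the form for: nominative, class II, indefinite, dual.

emoyamoshoyeuv

Attach number dual -uv → moshoyeuv.
Attach noun class class II oy- → oymoshoyeuv.
definiteness = indefinite: zero marking, form stays oymoshoyeuv.
Attach case nominative em- → emoymoshoyeuv.
Apply epenthesis: emoymoshoyeuv → emoyamoshoyeuv.
Nasal assimilation: no change.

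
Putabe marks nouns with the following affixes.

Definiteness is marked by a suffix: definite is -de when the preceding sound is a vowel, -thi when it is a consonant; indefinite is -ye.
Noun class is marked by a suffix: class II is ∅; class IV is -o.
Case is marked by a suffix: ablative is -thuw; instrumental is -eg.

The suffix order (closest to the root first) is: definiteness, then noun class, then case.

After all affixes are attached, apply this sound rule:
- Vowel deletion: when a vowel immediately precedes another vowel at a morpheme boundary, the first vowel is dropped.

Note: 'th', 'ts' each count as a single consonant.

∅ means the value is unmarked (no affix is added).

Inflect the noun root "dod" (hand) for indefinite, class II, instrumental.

Attach definiteness indefinite -ye → dodye.
noun class = class II: zero marking, form stays dodye.
Attach case instrumental -eg → dodyeeg.
Apply vowel deletion: dodyeeg → dodyeg.

dodyeg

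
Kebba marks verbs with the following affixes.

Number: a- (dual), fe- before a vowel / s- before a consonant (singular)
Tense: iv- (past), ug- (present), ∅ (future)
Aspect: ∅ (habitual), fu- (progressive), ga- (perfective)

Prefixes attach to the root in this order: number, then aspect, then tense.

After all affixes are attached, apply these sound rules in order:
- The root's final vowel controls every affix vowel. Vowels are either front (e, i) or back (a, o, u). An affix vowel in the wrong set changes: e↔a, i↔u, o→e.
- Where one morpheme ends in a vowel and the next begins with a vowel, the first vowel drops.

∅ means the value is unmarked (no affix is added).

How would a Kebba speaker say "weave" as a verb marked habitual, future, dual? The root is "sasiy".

esasiy

Attach number dual a- → asasiy.
aspect = habitual: zero marking, form stays asasiy.
tense = future: zero marking, form stays asasiy.
Apply vowel harmony: asasiy → esasiy.
Vowel deletion: no change.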